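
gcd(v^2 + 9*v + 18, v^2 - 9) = v + 3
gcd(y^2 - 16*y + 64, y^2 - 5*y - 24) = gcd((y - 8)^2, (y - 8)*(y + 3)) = y - 8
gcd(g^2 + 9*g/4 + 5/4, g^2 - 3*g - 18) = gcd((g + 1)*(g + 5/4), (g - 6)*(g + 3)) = 1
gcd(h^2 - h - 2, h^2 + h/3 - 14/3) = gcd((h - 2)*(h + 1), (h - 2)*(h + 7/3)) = h - 2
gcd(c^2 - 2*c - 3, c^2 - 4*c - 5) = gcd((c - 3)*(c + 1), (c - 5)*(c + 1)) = c + 1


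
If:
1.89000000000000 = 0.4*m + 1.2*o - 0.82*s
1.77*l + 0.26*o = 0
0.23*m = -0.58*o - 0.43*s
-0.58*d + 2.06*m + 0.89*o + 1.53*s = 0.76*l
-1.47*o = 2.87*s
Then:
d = -9.85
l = -0.28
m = -2.97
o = 1.90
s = -0.97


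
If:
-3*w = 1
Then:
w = -1/3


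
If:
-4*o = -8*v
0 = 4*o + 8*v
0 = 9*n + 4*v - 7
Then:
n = 7/9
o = 0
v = 0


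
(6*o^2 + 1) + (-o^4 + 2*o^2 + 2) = -o^4 + 8*o^2 + 3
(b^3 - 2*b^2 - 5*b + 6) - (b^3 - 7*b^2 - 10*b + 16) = 5*b^2 + 5*b - 10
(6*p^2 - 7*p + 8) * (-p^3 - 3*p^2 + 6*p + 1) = -6*p^5 - 11*p^4 + 49*p^3 - 60*p^2 + 41*p + 8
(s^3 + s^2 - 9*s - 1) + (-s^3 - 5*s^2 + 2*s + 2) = -4*s^2 - 7*s + 1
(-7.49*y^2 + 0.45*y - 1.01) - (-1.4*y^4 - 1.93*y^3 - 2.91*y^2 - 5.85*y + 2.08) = 1.4*y^4 + 1.93*y^3 - 4.58*y^2 + 6.3*y - 3.09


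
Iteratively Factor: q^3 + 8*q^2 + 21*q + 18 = (q + 3)*(q^2 + 5*q + 6) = (q + 3)^2*(q + 2)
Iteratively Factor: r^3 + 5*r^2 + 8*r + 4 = (r + 2)*(r^2 + 3*r + 2) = (r + 1)*(r + 2)*(r + 2)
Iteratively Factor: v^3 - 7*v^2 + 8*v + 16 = (v + 1)*(v^2 - 8*v + 16) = (v - 4)*(v + 1)*(v - 4)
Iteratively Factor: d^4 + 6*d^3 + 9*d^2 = (d)*(d^3 + 6*d^2 + 9*d) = d*(d + 3)*(d^2 + 3*d) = d*(d + 3)^2*(d)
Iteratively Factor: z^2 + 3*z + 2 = (z + 2)*(z + 1)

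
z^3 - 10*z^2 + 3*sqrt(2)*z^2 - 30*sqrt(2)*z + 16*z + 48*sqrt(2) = (z - 8)*(z - 2)*(z + 3*sqrt(2))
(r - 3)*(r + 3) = r^2 - 9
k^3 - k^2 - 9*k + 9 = (k - 3)*(k - 1)*(k + 3)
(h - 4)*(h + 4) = h^2 - 16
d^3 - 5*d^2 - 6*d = d*(d - 6)*(d + 1)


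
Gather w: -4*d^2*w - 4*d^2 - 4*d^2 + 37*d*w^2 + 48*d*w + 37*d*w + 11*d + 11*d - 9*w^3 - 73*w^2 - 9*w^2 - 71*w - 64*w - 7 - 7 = -8*d^2 + 22*d - 9*w^3 + w^2*(37*d - 82) + w*(-4*d^2 + 85*d - 135) - 14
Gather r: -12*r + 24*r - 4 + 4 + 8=12*r + 8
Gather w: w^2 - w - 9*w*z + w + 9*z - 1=w^2 - 9*w*z + 9*z - 1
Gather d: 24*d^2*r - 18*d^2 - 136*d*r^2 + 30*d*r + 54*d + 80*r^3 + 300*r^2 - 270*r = d^2*(24*r - 18) + d*(-136*r^2 + 30*r + 54) + 80*r^3 + 300*r^2 - 270*r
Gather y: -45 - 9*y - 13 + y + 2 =-8*y - 56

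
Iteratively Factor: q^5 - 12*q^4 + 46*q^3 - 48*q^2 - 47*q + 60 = (q - 4)*(q^4 - 8*q^3 + 14*q^2 + 8*q - 15) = (q - 4)*(q - 3)*(q^3 - 5*q^2 - q + 5) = (q - 4)*(q - 3)*(q + 1)*(q^2 - 6*q + 5) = (q - 5)*(q - 4)*(q - 3)*(q + 1)*(q - 1)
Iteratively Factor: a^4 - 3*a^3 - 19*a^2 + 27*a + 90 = (a - 5)*(a^3 + 2*a^2 - 9*a - 18) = (a - 5)*(a + 3)*(a^2 - a - 6) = (a - 5)*(a - 3)*(a + 3)*(a + 2)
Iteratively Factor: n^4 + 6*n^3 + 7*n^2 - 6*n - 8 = (n + 1)*(n^3 + 5*n^2 + 2*n - 8) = (n - 1)*(n + 1)*(n^2 + 6*n + 8) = (n - 1)*(n + 1)*(n + 2)*(n + 4)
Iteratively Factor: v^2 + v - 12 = (v - 3)*(v + 4)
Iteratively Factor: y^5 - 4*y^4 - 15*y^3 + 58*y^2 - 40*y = (y)*(y^4 - 4*y^3 - 15*y^2 + 58*y - 40) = y*(y + 4)*(y^3 - 8*y^2 + 17*y - 10) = y*(y - 1)*(y + 4)*(y^2 - 7*y + 10) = y*(y - 2)*(y - 1)*(y + 4)*(y - 5)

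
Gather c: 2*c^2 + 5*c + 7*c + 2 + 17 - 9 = 2*c^2 + 12*c + 10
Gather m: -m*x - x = -m*x - x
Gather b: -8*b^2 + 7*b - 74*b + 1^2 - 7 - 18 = -8*b^2 - 67*b - 24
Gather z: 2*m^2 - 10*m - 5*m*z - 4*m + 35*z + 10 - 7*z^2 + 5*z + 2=2*m^2 - 14*m - 7*z^2 + z*(40 - 5*m) + 12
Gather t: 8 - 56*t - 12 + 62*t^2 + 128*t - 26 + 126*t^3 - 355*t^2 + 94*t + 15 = 126*t^3 - 293*t^2 + 166*t - 15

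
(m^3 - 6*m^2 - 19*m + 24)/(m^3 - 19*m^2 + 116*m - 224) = (m^2 + 2*m - 3)/(m^2 - 11*m + 28)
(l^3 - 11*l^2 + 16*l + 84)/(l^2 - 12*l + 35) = (l^2 - 4*l - 12)/(l - 5)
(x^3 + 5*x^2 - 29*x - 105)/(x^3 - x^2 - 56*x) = (x^2 - 2*x - 15)/(x*(x - 8))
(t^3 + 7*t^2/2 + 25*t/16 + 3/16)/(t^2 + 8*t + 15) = (t^2 + t/2 + 1/16)/(t + 5)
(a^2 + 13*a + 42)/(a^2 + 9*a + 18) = (a + 7)/(a + 3)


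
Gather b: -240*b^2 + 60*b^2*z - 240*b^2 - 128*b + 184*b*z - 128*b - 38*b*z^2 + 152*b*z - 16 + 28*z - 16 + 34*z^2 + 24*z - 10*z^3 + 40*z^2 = b^2*(60*z - 480) + b*(-38*z^2 + 336*z - 256) - 10*z^3 + 74*z^2 + 52*z - 32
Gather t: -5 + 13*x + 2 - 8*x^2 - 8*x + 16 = -8*x^2 + 5*x + 13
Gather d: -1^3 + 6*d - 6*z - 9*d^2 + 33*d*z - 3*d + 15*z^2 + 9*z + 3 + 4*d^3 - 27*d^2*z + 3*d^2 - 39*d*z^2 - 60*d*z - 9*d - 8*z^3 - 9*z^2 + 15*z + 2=4*d^3 + d^2*(-27*z - 6) + d*(-39*z^2 - 27*z - 6) - 8*z^3 + 6*z^2 + 18*z + 4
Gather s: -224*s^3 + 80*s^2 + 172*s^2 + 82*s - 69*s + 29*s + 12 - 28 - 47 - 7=-224*s^3 + 252*s^2 + 42*s - 70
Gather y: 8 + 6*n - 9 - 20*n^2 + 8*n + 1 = -20*n^2 + 14*n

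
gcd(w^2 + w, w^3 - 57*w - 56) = w + 1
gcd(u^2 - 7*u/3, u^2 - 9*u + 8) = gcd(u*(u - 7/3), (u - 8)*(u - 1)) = 1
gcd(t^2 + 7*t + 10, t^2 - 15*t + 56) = 1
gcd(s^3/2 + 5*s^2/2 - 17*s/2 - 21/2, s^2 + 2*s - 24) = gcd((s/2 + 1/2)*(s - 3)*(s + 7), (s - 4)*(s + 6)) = 1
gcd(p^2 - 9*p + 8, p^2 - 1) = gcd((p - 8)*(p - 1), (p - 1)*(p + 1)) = p - 1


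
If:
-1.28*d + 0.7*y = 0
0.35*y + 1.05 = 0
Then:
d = -1.64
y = -3.00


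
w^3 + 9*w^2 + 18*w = w*(w + 3)*(w + 6)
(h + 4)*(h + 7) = h^2 + 11*h + 28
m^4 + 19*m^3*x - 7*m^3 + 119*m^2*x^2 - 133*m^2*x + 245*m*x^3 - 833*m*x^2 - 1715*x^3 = (m - 7)*(m + 5*x)*(m + 7*x)^2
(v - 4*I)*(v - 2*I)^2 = v^3 - 8*I*v^2 - 20*v + 16*I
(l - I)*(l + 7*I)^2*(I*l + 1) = I*l^4 - 12*l^3 - 22*I*l^2 - 84*l + 49*I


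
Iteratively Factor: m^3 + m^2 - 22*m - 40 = (m + 4)*(m^2 - 3*m - 10) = (m + 2)*(m + 4)*(m - 5)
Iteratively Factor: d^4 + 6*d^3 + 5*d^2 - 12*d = (d + 3)*(d^3 + 3*d^2 - 4*d) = (d - 1)*(d + 3)*(d^2 + 4*d) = d*(d - 1)*(d + 3)*(d + 4)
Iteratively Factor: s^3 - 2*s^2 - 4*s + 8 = (s - 2)*(s^2 - 4) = (s - 2)^2*(s + 2)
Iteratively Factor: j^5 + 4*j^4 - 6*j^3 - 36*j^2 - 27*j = (j + 3)*(j^4 + j^3 - 9*j^2 - 9*j) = (j + 3)^2*(j^3 - 2*j^2 - 3*j) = j*(j + 3)^2*(j^2 - 2*j - 3) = j*(j - 3)*(j + 3)^2*(j + 1)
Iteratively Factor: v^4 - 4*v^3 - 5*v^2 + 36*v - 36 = (v - 2)*(v^3 - 2*v^2 - 9*v + 18) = (v - 2)*(v + 3)*(v^2 - 5*v + 6) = (v - 3)*(v - 2)*(v + 3)*(v - 2)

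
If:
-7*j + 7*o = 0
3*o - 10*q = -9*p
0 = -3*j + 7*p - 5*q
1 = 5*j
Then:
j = 1/5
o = 1/5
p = 9/25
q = 48/125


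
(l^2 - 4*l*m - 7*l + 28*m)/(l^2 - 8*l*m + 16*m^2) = (l - 7)/(l - 4*m)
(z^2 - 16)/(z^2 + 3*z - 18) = (z^2 - 16)/(z^2 + 3*z - 18)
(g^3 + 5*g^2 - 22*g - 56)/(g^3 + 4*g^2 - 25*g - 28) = (g + 2)/(g + 1)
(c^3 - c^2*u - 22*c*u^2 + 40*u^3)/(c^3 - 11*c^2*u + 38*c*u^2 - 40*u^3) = (-c - 5*u)/(-c + 5*u)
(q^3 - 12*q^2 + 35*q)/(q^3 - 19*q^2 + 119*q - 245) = q/(q - 7)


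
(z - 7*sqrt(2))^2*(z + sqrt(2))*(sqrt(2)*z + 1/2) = sqrt(2)*z^4 - 51*z^3/2 + 127*sqrt(2)*z^2/2 + 231*z + 49*sqrt(2)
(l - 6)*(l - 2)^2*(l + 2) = l^4 - 8*l^3 + 8*l^2 + 32*l - 48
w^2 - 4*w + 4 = (w - 2)^2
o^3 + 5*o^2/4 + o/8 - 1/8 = (o - 1/4)*(o + 1/2)*(o + 1)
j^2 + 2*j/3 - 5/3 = (j - 1)*(j + 5/3)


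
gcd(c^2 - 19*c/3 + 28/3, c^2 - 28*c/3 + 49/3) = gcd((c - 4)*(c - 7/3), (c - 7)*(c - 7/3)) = c - 7/3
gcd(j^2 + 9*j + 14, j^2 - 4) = j + 2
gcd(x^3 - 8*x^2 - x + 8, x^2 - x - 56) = x - 8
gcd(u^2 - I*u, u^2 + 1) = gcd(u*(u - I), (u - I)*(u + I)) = u - I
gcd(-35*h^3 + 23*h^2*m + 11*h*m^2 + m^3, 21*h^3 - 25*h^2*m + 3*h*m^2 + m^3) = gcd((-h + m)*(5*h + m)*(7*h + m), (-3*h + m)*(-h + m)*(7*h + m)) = 7*h^2 - 6*h*m - m^2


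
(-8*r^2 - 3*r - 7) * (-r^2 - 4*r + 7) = 8*r^4 + 35*r^3 - 37*r^2 + 7*r - 49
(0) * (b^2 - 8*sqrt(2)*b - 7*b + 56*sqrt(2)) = 0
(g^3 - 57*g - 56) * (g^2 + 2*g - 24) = g^5 + 2*g^4 - 81*g^3 - 170*g^2 + 1256*g + 1344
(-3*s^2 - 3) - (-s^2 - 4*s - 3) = -2*s^2 + 4*s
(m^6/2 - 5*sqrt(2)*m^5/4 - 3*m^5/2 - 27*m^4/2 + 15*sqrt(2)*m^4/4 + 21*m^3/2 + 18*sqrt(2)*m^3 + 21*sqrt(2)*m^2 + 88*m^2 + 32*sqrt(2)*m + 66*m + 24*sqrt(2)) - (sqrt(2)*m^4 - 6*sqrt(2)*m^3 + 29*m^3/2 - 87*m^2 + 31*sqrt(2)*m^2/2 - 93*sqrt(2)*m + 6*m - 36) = m^6/2 - 5*sqrt(2)*m^5/4 - 3*m^5/2 - 27*m^4/2 + 11*sqrt(2)*m^4/4 - 4*m^3 + 24*sqrt(2)*m^3 + 11*sqrt(2)*m^2/2 + 175*m^2 + 60*m + 125*sqrt(2)*m + 24*sqrt(2) + 36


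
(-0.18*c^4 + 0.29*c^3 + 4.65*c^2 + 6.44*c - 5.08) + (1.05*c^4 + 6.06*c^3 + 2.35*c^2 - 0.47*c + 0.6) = 0.87*c^4 + 6.35*c^3 + 7.0*c^2 + 5.97*c - 4.48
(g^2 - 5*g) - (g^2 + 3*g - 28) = 28 - 8*g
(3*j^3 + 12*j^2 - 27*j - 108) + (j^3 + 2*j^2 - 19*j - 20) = 4*j^3 + 14*j^2 - 46*j - 128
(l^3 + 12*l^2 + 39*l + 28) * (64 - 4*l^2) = -4*l^5 - 48*l^4 - 92*l^3 + 656*l^2 + 2496*l + 1792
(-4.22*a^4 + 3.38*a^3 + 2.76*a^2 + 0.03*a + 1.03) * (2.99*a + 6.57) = -12.6178*a^5 - 17.6192*a^4 + 30.459*a^3 + 18.2229*a^2 + 3.2768*a + 6.7671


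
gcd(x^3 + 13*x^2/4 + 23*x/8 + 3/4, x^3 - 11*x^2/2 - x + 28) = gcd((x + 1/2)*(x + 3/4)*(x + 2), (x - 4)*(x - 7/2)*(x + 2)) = x + 2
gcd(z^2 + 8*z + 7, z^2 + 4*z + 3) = z + 1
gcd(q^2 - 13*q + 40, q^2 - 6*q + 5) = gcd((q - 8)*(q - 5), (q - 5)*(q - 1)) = q - 5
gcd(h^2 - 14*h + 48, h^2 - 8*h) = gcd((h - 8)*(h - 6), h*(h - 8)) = h - 8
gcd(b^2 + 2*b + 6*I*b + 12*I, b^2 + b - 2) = b + 2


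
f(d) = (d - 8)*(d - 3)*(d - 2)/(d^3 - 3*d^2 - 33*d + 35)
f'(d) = (d - 8)*(d - 3)*(d - 2)*(-3*d^2 + 6*d + 33)/(d^3 - 3*d^2 - 33*d + 35)^2 + (d - 8)*(d - 3)/(d^3 - 3*d^2 - 33*d + 35) + (d - 8)*(d - 2)/(d^3 - 3*d^2 - 33*d + 35) + (d - 3)*(d - 2)/(d^3 - 3*d^2 - 33*d + 35)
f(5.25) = 0.26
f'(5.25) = 0.17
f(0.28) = -1.41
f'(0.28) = -0.38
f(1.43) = 0.38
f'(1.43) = -1.85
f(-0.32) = -1.42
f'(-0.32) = 0.24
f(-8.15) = 4.19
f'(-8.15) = 1.02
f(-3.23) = -4.78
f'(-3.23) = 3.21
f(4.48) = 0.16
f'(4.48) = 0.12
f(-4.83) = -58.52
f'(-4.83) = 349.86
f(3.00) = 0.00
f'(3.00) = 0.08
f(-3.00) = -4.12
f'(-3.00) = 2.51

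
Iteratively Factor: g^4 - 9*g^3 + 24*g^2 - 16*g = (g - 4)*(g^3 - 5*g^2 + 4*g) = (g - 4)^2*(g^2 - g) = (g - 4)^2*(g - 1)*(g)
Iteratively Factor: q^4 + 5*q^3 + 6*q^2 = (q)*(q^3 + 5*q^2 + 6*q) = q*(q + 2)*(q^2 + 3*q) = q*(q + 2)*(q + 3)*(q)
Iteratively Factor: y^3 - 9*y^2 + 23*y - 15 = (y - 1)*(y^2 - 8*y + 15) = (y - 3)*(y - 1)*(y - 5)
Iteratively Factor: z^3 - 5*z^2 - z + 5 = (z - 5)*(z^2 - 1) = (z - 5)*(z + 1)*(z - 1)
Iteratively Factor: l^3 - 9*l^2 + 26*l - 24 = (l - 3)*(l^2 - 6*l + 8) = (l - 3)*(l - 2)*(l - 4)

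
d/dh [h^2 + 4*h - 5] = 2*h + 4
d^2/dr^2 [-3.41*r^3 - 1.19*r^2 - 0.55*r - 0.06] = -20.46*r - 2.38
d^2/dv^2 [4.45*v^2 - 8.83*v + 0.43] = 8.90000000000000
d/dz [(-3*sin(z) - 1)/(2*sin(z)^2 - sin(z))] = (6*cos(z) + 4/tan(z) - cos(z)/sin(z)^2)/(2*sin(z) - 1)^2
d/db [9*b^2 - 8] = 18*b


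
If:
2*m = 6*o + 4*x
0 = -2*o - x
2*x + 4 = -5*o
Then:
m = 4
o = -4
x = 8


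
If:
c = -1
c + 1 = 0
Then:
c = -1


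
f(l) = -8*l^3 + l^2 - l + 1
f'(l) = -24*l^2 + 2*l - 1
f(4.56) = -741.32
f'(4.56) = -490.93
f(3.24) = -263.84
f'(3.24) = -246.46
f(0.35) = 0.43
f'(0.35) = -3.24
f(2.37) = -102.25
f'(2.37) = -131.07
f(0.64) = -1.33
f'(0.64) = -9.55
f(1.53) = -26.84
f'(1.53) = -54.12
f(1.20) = -12.58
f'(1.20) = -33.16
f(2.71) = -153.59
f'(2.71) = -171.84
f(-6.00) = 1771.00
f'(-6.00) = -877.00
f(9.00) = -5759.00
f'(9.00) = -1927.00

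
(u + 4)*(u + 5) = u^2 + 9*u + 20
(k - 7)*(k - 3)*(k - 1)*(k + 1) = k^4 - 10*k^3 + 20*k^2 + 10*k - 21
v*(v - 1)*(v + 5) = v^3 + 4*v^2 - 5*v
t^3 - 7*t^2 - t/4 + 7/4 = (t - 7)*(t - 1/2)*(t + 1/2)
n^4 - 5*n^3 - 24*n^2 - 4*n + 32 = (n - 8)*(n - 1)*(n + 2)^2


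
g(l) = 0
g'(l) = 0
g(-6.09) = 0.00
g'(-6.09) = 0.00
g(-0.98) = 0.00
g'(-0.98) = 0.00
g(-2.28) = 0.00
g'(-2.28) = 0.00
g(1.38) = 0.00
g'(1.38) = 0.00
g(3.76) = 0.00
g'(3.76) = 0.00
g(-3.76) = 0.00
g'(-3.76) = 0.00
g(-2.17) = 0.00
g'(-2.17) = 0.00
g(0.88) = 0.00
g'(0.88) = 0.00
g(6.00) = 0.00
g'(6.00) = 0.00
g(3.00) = 0.00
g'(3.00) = 0.00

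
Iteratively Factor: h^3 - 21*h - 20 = (h - 5)*(h^2 + 5*h + 4) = (h - 5)*(h + 4)*(h + 1)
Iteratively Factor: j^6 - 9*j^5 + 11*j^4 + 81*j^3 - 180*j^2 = (j - 3)*(j^5 - 6*j^4 - 7*j^3 + 60*j^2) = j*(j - 3)*(j^4 - 6*j^3 - 7*j^2 + 60*j) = j*(j - 4)*(j - 3)*(j^3 - 2*j^2 - 15*j) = j*(j - 5)*(j - 4)*(j - 3)*(j^2 + 3*j) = j^2*(j - 5)*(j - 4)*(j - 3)*(j + 3)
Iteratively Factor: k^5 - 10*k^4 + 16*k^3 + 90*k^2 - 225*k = (k - 5)*(k^4 - 5*k^3 - 9*k^2 + 45*k) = (k - 5)^2*(k^3 - 9*k) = (k - 5)^2*(k + 3)*(k^2 - 3*k) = k*(k - 5)^2*(k + 3)*(k - 3)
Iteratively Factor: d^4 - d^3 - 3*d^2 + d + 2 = (d - 1)*(d^3 - 3*d - 2) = (d - 2)*(d - 1)*(d^2 + 2*d + 1) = (d - 2)*(d - 1)*(d + 1)*(d + 1)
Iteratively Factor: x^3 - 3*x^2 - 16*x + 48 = (x - 4)*(x^2 + x - 12) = (x - 4)*(x + 4)*(x - 3)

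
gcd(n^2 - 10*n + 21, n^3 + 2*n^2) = 1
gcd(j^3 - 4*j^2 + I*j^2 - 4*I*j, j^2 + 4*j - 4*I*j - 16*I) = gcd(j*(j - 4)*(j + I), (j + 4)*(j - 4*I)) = 1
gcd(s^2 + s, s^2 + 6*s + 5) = s + 1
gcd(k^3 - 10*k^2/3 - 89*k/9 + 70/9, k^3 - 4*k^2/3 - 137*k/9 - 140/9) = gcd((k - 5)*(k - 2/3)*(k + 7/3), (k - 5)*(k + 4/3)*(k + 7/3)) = k^2 - 8*k/3 - 35/3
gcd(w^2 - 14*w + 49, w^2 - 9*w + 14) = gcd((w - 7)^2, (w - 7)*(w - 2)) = w - 7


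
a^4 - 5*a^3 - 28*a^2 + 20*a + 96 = (a - 8)*(a - 2)*(a + 2)*(a + 3)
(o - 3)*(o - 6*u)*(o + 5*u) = o^3 - o^2*u - 3*o^2 - 30*o*u^2 + 3*o*u + 90*u^2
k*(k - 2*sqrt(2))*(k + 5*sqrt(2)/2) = k^3 + sqrt(2)*k^2/2 - 10*k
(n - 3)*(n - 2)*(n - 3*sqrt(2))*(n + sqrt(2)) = n^4 - 5*n^3 - 2*sqrt(2)*n^3 + 10*sqrt(2)*n^2 - 12*sqrt(2)*n + 30*n - 36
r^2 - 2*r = r*(r - 2)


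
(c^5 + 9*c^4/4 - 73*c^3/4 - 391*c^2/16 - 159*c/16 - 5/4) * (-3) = -3*c^5 - 27*c^4/4 + 219*c^3/4 + 1173*c^2/16 + 477*c/16 + 15/4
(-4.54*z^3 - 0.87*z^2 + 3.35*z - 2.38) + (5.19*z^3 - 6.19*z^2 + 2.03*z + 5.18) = 0.65*z^3 - 7.06*z^2 + 5.38*z + 2.8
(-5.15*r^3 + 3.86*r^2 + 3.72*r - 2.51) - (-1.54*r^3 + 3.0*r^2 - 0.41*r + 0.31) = -3.61*r^3 + 0.86*r^2 + 4.13*r - 2.82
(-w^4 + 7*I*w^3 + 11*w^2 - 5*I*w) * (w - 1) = -w^5 + w^4 + 7*I*w^4 + 11*w^3 - 7*I*w^3 - 11*w^2 - 5*I*w^2 + 5*I*w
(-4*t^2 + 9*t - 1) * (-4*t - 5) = 16*t^3 - 16*t^2 - 41*t + 5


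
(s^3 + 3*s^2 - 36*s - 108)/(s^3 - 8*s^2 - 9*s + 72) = (s^2 - 36)/(s^2 - 11*s + 24)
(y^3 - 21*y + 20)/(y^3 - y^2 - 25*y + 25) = (y - 4)/(y - 5)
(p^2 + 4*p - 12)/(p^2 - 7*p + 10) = (p + 6)/(p - 5)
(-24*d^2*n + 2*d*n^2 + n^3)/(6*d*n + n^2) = -4*d + n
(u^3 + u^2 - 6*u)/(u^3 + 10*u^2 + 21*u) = (u - 2)/(u + 7)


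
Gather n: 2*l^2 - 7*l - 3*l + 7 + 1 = 2*l^2 - 10*l + 8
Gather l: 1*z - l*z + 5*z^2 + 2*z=-l*z + 5*z^2 + 3*z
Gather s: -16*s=-16*s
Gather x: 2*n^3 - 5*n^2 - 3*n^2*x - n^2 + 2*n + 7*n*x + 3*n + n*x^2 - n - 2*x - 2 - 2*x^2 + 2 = 2*n^3 - 6*n^2 + 4*n + x^2*(n - 2) + x*(-3*n^2 + 7*n - 2)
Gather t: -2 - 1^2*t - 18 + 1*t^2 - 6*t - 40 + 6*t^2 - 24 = 7*t^2 - 7*t - 84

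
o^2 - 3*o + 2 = (o - 2)*(o - 1)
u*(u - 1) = u^2 - u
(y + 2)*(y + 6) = y^2 + 8*y + 12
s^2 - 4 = (s - 2)*(s + 2)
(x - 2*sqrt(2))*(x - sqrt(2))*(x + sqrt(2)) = x^3 - 2*sqrt(2)*x^2 - 2*x + 4*sqrt(2)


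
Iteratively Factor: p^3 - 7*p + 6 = (p + 3)*(p^2 - 3*p + 2) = (p - 1)*(p + 3)*(p - 2)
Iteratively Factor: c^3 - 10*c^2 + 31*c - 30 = (c - 5)*(c^2 - 5*c + 6) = (c - 5)*(c - 2)*(c - 3)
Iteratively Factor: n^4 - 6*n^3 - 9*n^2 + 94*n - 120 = (n - 3)*(n^3 - 3*n^2 - 18*n + 40) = (n - 5)*(n - 3)*(n^2 + 2*n - 8) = (n - 5)*(n - 3)*(n + 4)*(n - 2)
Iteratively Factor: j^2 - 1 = (j - 1)*(j + 1)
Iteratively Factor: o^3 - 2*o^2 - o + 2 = (o - 2)*(o^2 - 1) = (o - 2)*(o - 1)*(o + 1)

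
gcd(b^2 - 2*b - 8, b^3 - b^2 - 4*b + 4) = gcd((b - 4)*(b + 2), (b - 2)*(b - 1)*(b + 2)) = b + 2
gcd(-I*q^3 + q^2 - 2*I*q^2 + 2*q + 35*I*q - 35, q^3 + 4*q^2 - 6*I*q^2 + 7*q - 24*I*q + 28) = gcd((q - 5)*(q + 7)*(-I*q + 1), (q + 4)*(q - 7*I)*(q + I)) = q + I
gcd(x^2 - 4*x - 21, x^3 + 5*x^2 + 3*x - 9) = x + 3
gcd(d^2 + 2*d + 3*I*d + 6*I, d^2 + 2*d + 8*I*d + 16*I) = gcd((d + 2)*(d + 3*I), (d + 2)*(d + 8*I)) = d + 2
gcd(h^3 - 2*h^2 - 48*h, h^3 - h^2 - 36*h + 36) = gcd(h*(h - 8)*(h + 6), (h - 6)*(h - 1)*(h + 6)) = h + 6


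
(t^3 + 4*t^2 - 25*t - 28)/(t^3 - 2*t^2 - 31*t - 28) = (t^2 + 3*t - 28)/(t^2 - 3*t - 28)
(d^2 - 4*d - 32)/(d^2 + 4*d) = (d - 8)/d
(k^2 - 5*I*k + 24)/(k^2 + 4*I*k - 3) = (k - 8*I)/(k + I)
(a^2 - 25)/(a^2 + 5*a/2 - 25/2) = 2*(a - 5)/(2*a - 5)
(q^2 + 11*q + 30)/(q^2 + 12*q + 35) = (q + 6)/(q + 7)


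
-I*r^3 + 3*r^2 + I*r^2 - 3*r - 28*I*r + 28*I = (r - 4*I)*(r + 7*I)*(-I*r + I)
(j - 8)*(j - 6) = j^2 - 14*j + 48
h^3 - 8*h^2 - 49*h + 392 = (h - 8)*(h - 7)*(h + 7)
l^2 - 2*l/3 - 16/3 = (l - 8/3)*(l + 2)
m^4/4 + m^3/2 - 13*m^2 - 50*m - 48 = (m/2 + 1)^2*(m - 8)*(m + 6)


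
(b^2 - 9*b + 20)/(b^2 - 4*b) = (b - 5)/b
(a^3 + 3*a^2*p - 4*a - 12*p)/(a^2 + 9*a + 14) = (a^2 + 3*a*p - 2*a - 6*p)/(a + 7)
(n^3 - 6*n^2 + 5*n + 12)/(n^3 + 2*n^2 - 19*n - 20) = (n - 3)/(n + 5)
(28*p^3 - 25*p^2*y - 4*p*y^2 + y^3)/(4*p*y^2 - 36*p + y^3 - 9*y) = (7*p^2 - 8*p*y + y^2)/(y^2 - 9)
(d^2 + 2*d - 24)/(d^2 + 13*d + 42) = (d - 4)/(d + 7)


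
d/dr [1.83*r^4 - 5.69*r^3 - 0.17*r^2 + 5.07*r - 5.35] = 7.32*r^3 - 17.07*r^2 - 0.34*r + 5.07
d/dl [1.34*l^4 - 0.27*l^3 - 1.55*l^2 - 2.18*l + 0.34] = 5.36*l^3 - 0.81*l^2 - 3.1*l - 2.18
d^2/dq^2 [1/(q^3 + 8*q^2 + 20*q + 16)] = 4*(3*q^2 + 20*q + 34)/(q^7 + 20*q^6 + 168*q^5 + 768*q^4 + 2064*q^3 + 3264*q^2 + 2816*q + 1024)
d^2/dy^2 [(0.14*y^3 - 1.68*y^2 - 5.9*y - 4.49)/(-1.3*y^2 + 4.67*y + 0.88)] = (-2.22044604925031e-16*y^5 - 7.105427357601e-15*y^4 + 33.913748*y^3 + 53.608056*y^2 - 123.705636*y + 160.225746)/(2.197*y^6 - 23.6769*y^5 + 80.59311*y^4 - 69.792683*y^3 - 54.555336*y^2 - 10.849344*y - 0.681472)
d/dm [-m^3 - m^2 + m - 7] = -3*m^2 - 2*m + 1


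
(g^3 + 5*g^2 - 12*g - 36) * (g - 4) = g^4 + g^3 - 32*g^2 + 12*g + 144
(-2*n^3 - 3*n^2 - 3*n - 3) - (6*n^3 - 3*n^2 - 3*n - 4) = 1 - 8*n^3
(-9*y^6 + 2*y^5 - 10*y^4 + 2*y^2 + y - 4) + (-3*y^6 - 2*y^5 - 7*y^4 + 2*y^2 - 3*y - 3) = -12*y^6 - 17*y^4 + 4*y^2 - 2*y - 7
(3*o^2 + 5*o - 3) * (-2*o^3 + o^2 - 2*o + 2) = -6*o^5 - 7*o^4 + 5*o^3 - 7*o^2 + 16*o - 6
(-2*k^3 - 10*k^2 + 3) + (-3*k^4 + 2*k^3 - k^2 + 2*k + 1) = -3*k^4 - 11*k^2 + 2*k + 4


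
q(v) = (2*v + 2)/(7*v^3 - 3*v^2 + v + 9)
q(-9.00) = 0.00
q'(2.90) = -0.04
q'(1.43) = -0.20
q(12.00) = 0.00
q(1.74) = 0.14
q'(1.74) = -0.15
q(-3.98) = 0.01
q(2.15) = 0.09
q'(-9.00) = 0.00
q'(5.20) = -0.01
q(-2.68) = 0.02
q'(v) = (2*v + 2)*(-21*v^2 + 6*v - 1)/(7*v^3 - 3*v^2 + v + 9)^2 + 2/(7*v^3 - 3*v^2 + v + 9) = 2*(7*v^3 - 3*v^2 + v - (v + 1)*(21*v^2 - 6*v + 1) + 9)/(7*v^3 - 3*v^2 + v + 9)^2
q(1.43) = 0.20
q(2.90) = 0.05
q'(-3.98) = 0.00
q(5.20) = 0.01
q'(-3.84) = 0.01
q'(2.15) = -0.09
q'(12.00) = 0.00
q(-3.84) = 0.01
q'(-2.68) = 0.01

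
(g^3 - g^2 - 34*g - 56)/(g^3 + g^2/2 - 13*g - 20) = 2*(g^2 - 3*g - 28)/(2*g^2 - 3*g - 20)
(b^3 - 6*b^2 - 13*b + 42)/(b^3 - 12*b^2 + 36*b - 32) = (b^2 - 4*b - 21)/(b^2 - 10*b + 16)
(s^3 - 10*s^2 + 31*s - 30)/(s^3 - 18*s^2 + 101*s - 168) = (s^2 - 7*s + 10)/(s^2 - 15*s + 56)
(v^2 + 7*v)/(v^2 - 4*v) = (v + 7)/(v - 4)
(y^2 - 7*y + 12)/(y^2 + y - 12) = (y - 4)/(y + 4)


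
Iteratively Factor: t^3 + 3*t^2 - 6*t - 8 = (t + 1)*(t^2 + 2*t - 8) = (t + 1)*(t + 4)*(t - 2)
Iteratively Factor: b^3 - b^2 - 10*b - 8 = (b + 1)*(b^2 - 2*b - 8) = (b + 1)*(b + 2)*(b - 4)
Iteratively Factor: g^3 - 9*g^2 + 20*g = (g)*(g^2 - 9*g + 20) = g*(g - 4)*(g - 5)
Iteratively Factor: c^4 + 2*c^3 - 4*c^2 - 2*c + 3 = (c + 3)*(c^3 - c^2 - c + 1) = (c + 1)*(c + 3)*(c^2 - 2*c + 1) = (c - 1)*(c + 1)*(c + 3)*(c - 1)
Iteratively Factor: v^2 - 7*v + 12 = (v - 3)*(v - 4)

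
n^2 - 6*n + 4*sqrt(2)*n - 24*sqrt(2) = (n - 6)*(n + 4*sqrt(2))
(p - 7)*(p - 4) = p^2 - 11*p + 28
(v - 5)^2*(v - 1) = v^3 - 11*v^2 + 35*v - 25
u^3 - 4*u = u*(u - 2)*(u + 2)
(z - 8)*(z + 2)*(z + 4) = z^3 - 2*z^2 - 40*z - 64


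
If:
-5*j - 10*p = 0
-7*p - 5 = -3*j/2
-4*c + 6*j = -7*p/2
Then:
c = 17/16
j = 1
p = -1/2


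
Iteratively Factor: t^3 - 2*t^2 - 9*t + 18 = (t - 3)*(t^2 + t - 6) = (t - 3)*(t - 2)*(t + 3)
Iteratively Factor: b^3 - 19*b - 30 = (b + 3)*(b^2 - 3*b - 10) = (b - 5)*(b + 3)*(b + 2)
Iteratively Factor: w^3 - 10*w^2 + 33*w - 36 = (w - 3)*(w^2 - 7*w + 12) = (w - 4)*(w - 3)*(w - 3)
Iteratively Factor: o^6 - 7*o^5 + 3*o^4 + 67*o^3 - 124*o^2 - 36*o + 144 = (o + 1)*(o^5 - 8*o^4 + 11*o^3 + 56*o^2 - 180*o + 144) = (o - 2)*(o + 1)*(o^4 - 6*o^3 - o^2 + 54*o - 72) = (o - 4)*(o - 2)*(o + 1)*(o^3 - 2*o^2 - 9*o + 18) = (o - 4)*(o - 2)^2*(o + 1)*(o^2 - 9) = (o - 4)*(o - 2)^2*(o + 1)*(o + 3)*(o - 3)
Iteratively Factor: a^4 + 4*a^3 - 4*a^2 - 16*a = (a + 2)*(a^3 + 2*a^2 - 8*a) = a*(a + 2)*(a^2 + 2*a - 8) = a*(a - 2)*(a + 2)*(a + 4)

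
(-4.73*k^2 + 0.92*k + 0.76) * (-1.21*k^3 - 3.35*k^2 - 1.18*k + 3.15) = 5.7233*k^5 + 14.7323*k^4 + 1.5798*k^3 - 18.5311*k^2 + 2.0012*k + 2.394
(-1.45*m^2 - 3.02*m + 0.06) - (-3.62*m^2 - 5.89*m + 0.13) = 2.17*m^2 + 2.87*m - 0.07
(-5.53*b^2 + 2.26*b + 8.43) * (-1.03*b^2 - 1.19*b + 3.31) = 5.6959*b^4 + 4.2529*b^3 - 29.6766*b^2 - 2.5511*b + 27.9033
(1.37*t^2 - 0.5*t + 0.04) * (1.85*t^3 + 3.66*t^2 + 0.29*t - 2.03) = 2.5345*t^5 + 4.0892*t^4 - 1.3587*t^3 - 2.7797*t^2 + 1.0266*t - 0.0812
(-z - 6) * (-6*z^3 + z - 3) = 6*z^4 + 36*z^3 - z^2 - 3*z + 18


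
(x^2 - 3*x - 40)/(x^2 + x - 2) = (x^2 - 3*x - 40)/(x^2 + x - 2)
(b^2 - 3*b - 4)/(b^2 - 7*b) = (b^2 - 3*b - 4)/(b*(b - 7))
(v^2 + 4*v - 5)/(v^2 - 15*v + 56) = (v^2 + 4*v - 5)/(v^2 - 15*v + 56)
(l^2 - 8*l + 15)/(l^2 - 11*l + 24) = (l - 5)/(l - 8)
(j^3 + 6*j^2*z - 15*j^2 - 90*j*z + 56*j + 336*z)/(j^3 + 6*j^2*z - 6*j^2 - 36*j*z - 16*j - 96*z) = (j - 7)/(j + 2)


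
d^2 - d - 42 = (d - 7)*(d + 6)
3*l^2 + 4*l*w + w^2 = (l + w)*(3*l + w)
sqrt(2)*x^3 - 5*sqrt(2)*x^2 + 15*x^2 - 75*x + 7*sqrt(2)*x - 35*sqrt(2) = (x - 5)*(x + 7*sqrt(2))*(sqrt(2)*x + 1)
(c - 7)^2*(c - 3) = c^3 - 17*c^2 + 91*c - 147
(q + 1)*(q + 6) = q^2 + 7*q + 6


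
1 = 1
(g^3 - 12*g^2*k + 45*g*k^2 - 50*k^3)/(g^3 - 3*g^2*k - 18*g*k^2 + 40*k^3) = (g - 5*k)/(g + 4*k)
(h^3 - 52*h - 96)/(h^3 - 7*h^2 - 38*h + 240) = (h + 2)/(h - 5)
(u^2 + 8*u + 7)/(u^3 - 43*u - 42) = (u + 7)/(u^2 - u - 42)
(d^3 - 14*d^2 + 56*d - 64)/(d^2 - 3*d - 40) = (d^2 - 6*d + 8)/(d + 5)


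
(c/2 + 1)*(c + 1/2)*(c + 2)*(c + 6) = c^4/2 + 21*c^3/4 + 33*c^2/2 + 19*c + 6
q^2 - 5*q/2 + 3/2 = (q - 3/2)*(q - 1)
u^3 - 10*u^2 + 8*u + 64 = (u - 8)*(u - 4)*(u + 2)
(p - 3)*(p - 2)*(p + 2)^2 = p^4 - p^3 - 10*p^2 + 4*p + 24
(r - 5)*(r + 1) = r^2 - 4*r - 5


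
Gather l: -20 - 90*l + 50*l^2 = 50*l^2 - 90*l - 20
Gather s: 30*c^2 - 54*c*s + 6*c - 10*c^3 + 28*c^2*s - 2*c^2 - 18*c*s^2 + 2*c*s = -10*c^3 + 28*c^2 - 18*c*s^2 + 6*c + s*(28*c^2 - 52*c)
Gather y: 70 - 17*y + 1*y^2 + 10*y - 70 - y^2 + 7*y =0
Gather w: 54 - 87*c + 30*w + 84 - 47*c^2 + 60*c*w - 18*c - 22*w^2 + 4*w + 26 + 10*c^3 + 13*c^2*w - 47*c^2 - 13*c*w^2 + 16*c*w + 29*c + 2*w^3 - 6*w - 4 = 10*c^3 - 94*c^2 - 76*c + 2*w^3 + w^2*(-13*c - 22) + w*(13*c^2 + 76*c + 28) + 160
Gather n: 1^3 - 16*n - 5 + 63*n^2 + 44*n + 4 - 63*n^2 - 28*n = 0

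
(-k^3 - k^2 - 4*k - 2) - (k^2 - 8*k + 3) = -k^3 - 2*k^2 + 4*k - 5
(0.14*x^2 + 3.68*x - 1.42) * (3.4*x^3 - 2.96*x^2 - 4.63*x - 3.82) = 0.476*x^5 + 12.0976*x^4 - 16.369*x^3 - 13.37*x^2 - 7.483*x + 5.4244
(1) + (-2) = -1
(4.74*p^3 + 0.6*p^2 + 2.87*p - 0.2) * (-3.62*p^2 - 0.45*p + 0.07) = -17.1588*p^5 - 4.305*p^4 - 10.3276*p^3 - 0.5255*p^2 + 0.2909*p - 0.014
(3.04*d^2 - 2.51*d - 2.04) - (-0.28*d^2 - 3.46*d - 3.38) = 3.32*d^2 + 0.95*d + 1.34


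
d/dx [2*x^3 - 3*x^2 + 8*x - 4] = 6*x^2 - 6*x + 8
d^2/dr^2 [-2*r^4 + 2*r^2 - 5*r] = 4 - 24*r^2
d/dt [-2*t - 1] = -2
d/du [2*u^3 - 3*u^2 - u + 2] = 6*u^2 - 6*u - 1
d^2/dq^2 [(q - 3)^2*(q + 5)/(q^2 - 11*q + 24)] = 130/(q^3 - 24*q^2 + 192*q - 512)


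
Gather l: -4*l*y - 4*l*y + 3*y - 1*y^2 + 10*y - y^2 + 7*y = -8*l*y - 2*y^2 + 20*y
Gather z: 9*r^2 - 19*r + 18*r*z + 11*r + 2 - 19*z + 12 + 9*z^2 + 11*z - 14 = 9*r^2 - 8*r + 9*z^2 + z*(18*r - 8)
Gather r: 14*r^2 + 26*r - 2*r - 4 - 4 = 14*r^2 + 24*r - 8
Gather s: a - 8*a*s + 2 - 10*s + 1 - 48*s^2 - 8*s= a - 48*s^2 + s*(-8*a - 18) + 3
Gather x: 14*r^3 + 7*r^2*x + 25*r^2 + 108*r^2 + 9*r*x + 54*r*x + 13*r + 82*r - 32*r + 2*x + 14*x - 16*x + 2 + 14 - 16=14*r^3 + 133*r^2 + 63*r + x*(7*r^2 + 63*r)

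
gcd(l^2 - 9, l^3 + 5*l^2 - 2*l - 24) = l + 3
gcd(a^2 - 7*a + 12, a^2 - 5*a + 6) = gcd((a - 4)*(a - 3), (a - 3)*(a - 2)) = a - 3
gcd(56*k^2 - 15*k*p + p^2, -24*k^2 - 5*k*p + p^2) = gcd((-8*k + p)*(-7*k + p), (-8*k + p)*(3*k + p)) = -8*k + p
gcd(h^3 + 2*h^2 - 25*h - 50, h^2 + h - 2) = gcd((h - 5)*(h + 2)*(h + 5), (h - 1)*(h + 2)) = h + 2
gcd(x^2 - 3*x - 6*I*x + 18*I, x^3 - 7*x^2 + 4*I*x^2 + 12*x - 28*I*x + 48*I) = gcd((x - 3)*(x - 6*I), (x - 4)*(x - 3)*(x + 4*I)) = x - 3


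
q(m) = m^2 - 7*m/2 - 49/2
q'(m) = 2*m - 7/2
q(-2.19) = -12.04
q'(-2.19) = -7.88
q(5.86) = -10.67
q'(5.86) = 8.22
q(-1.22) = -18.74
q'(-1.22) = -5.94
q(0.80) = -26.66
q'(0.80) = -1.90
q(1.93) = -27.53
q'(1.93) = 0.36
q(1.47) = -27.48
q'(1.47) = -0.56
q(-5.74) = 28.54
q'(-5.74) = -14.98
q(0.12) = -24.91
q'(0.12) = -3.26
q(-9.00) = 88.00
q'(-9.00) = -21.50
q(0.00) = -24.50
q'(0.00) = -3.50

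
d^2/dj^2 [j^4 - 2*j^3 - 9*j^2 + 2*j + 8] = 12*j^2 - 12*j - 18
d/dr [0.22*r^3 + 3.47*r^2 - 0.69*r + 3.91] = 0.66*r^2 + 6.94*r - 0.69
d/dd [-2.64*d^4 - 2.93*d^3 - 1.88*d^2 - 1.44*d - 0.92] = -10.56*d^3 - 8.79*d^2 - 3.76*d - 1.44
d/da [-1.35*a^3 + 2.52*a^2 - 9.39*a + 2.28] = -4.05*a^2 + 5.04*a - 9.39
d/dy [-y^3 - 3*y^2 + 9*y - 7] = -3*y^2 - 6*y + 9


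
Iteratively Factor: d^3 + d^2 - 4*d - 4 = (d - 2)*(d^2 + 3*d + 2) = (d - 2)*(d + 1)*(d + 2)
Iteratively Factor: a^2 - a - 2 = (a - 2)*(a + 1)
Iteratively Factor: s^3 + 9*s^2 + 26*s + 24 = (s + 3)*(s^2 + 6*s + 8) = (s + 3)*(s + 4)*(s + 2)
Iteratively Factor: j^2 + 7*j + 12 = (j + 4)*(j + 3)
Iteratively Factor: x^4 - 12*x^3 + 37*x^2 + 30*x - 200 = (x - 5)*(x^3 - 7*x^2 + 2*x + 40) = (x - 5)*(x - 4)*(x^2 - 3*x - 10) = (x - 5)*(x - 4)*(x + 2)*(x - 5)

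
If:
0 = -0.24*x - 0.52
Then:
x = -2.17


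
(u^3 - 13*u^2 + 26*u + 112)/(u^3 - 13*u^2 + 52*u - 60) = (u^3 - 13*u^2 + 26*u + 112)/(u^3 - 13*u^2 + 52*u - 60)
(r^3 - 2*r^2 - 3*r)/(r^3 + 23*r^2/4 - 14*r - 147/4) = 4*r*(r + 1)/(4*r^2 + 35*r + 49)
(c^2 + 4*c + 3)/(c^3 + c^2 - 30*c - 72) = (c + 1)/(c^2 - 2*c - 24)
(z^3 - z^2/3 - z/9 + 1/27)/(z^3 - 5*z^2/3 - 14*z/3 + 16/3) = (27*z^3 - 9*z^2 - 3*z + 1)/(9*(3*z^3 - 5*z^2 - 14*z + 16))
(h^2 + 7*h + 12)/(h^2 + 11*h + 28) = (h + 3)/(h + 7)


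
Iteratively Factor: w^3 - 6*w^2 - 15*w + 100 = (w - 5)*(w^2 - w - 20) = (w - 5)*(w + 4)*(w - 5)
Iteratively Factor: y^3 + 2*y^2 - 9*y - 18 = (y - 3)*(y^2 + 5*y + 6) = (y - 3)*(y + 2)*(y + 3)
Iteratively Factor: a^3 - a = (a)*(a^2 - 1) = a*(a - 1)*(a + 1)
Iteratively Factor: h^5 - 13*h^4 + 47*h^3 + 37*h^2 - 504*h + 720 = (h - 3)*(h^4 - 10*h^3 + 17*h^2 + 88*h - 240) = (h - 4)*(h - 3)*(h^3 - 6*h^2 - 7*h + 60) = (h - 4)^2*(h - 3)*(h^2 - 2*h - 15) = (h - 4)^2*(h - 3)*(h + 3)*(h - 5)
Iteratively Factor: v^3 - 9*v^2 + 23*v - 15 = (v - 5)*(v^2 - 4*v + 3) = (v - 5)*(v - 3)*(v - 1)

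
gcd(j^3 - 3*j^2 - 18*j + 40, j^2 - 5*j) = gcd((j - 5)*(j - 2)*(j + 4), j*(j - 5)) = j - 5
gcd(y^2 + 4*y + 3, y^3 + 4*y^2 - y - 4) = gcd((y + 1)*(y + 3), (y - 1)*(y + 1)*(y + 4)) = y + 1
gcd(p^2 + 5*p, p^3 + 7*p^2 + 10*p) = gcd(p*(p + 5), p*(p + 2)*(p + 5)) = p^2 + 5*p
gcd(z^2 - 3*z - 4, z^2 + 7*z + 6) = z + 1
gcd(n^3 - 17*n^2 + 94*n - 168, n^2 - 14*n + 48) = n - 6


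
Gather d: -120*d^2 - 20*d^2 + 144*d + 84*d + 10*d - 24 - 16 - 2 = -140*d^2 + 238*d - 42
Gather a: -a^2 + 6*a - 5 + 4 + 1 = -a^2 + 6*a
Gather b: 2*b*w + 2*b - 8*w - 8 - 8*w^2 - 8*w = b*(2*w + 2) - 8*w^2 - 16*w - 8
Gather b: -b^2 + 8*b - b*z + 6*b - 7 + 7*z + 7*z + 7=-b^2 + b*(14 - z) + 14*z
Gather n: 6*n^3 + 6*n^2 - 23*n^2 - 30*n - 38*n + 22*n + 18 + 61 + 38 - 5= 6*n^3 - 17*n^2 - 46*n + 112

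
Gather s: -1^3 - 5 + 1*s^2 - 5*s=s^2 - 5*s - 6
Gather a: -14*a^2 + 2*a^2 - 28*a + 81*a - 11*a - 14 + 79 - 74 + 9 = -12*a^2 + 42*a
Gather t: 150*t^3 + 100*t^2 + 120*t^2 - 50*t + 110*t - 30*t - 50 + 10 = 150*t^3 + 220*t^2 + 30*t - 40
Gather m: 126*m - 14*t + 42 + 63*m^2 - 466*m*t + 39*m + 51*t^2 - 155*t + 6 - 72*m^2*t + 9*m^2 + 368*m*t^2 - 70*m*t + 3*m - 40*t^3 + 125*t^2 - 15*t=m^2*(72 - 72*t) + m*(368*t^2 - 536*t + 168) - 40*t^3 + 176*t^2 - 184*t + 48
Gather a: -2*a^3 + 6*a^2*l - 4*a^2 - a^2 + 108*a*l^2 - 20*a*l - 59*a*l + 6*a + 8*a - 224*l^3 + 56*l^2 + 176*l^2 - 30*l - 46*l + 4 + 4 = -2*a^3 + a^2*(6*l - 5) + a*(108*l^2 - 79*l + 14) - 224*l^3 + 232*l^2 - 76*l + 8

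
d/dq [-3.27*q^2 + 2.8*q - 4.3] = 2.8 - 6.54*q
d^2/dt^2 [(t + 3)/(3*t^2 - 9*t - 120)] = 2*(-3*t*(-t^2 + 3*t + 40) - (t + 3)*(2*t - 3)^2)/(3*(-t^2 + 3*t + 40)^3)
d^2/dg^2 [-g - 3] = 0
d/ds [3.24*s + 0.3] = 3.24000000000000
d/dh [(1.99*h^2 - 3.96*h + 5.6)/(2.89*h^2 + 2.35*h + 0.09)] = (16.1209*h^2 - 32.0098*h - 13.5164)/(8.3521*h^4 + 13.583*h^3 + 6.0427*h^2 + 0.423*h + 0.0081)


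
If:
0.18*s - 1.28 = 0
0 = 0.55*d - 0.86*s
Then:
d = 11.12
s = 7.11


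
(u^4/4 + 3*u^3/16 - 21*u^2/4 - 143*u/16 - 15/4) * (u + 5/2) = u^5/4 + 13*u^4/16 - 153*u^3/32 - 353*u^2/16 - 835*u/32 - 75/8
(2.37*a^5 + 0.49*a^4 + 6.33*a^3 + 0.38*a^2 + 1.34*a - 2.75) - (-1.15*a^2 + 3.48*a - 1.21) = 2.37*a^5 + 0.49*a^4 + 6.33*a^3 + 1.53*a^2 - 2.14*a - 1.54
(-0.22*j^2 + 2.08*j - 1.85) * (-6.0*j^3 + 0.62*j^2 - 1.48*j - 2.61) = 1.32*j^5 - 12.6164*j^4 + 12.7152*j^3 - 3.6512*j^2 - 2.6908*j + 4.8285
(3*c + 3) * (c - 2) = 3*c^2 - 3*c - 6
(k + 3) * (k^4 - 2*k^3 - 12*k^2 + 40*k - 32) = k^5 + k^4 - 18*k^3 + 4*k^2 + 88*k - 96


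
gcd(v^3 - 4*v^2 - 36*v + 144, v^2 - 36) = v^2 - 36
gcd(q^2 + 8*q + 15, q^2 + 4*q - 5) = q + 5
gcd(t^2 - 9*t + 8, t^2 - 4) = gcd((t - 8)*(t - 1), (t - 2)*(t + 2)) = 1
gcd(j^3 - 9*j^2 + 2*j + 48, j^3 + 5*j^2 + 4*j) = 1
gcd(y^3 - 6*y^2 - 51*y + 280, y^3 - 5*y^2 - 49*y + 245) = y^2 + 2*y - 35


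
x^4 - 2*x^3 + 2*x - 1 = (x - 1)^3*(x + 1)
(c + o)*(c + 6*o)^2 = c^3 + 13*c^2*o + 48*c*o^2 + 36*o^3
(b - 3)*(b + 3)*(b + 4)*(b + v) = b^4 + b^3*v + 4*b^3 + 4*b^2*v - 9*b^2 - 9*b*v - 36*b - 36*v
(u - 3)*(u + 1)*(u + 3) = u^3 + u^2 - 9*u - 9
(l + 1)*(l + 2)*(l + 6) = l^3 + 9*l^2 + 20*l + 12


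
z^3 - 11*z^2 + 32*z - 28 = (z - 7)*(z - 2)^2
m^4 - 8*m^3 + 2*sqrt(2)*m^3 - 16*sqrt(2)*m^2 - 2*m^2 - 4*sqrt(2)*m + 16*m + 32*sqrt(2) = (m - 8)*(m - sqrt(2))*(m + sqrt(2))*(m + 2*sqrt(2))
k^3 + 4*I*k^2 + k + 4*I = (k - I)*(k + I)*(k + 4*I)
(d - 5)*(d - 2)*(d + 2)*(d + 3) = d^4 - 2*d^3 - 19*d^2 + 8*d + 60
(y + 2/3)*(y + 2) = y^2 + 8*y/3 + 4/3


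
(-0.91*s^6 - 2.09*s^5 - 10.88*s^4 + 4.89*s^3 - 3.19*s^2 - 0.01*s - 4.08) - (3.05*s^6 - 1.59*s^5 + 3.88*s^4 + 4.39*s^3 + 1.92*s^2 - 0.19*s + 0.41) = -3.96*s^6 - 0.5*s^5 - 14.76*s^4 + 0.5*s^3 - 5.11*s^2 + 0.18*s - 4.49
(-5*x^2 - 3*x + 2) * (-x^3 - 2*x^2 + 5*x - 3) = 5*x^5 + 13*x^4 - 21*x^3 - 4*x^2 + 19*x - 6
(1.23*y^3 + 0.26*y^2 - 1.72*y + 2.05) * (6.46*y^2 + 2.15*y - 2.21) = 7.9458*y^5 + 4.3241*y^4 - 13.2705*y^3 + 8.9704*y^2 + 8.2087*y - 4.5305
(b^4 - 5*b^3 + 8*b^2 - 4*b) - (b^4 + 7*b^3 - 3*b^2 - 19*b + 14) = -12*b^3 + 11*b^2 + 15*b - 14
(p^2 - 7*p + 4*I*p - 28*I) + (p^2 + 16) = 2*p^2 - 7*p + 4*I*p + 16 - 28*I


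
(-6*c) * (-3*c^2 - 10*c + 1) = 18*c^3 + 60*c^2 - 6*c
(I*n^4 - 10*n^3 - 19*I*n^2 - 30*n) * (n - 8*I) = I*n^5 - 2*n^4 + 61*I*n^3 - 182*n^2 + 240*I*n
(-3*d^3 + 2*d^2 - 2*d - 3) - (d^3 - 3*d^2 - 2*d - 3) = -4*d^3 + 5*d^2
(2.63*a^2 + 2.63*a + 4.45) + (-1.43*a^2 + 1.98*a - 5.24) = 1.2*a^2 + 4.61*a - 0.79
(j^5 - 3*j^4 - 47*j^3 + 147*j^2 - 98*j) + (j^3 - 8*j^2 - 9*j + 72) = j^5 - 3*j^4 - 46*j^3 + 139*j^2 - 107*j + 72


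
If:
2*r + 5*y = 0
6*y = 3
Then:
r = -5/4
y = 1/2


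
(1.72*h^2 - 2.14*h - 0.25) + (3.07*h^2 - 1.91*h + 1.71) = 4.79*h^2 - 4.05*h + 1.46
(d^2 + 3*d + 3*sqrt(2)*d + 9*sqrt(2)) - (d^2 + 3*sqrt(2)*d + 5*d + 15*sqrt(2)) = -2*d - 6*sqrt(2)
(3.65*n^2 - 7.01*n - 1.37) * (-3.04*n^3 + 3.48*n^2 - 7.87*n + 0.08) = -11.096*n^5 + 34.0124*n^4 - 48.9555*n^3 + 50.6931*n^2 + 10.2211*n - 0.1096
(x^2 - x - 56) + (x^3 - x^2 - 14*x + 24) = x^3 - 15*x - 32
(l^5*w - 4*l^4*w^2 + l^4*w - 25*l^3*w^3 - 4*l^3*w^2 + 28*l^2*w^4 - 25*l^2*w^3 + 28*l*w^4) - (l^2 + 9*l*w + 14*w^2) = l^5*w - 4*l^4*w^2 + l^4*w - 25*l^3*w^3 - 4*l^3*w^2 + 28*l^2*w^4 - 25*l^2*w^3 - l^2 + 28*l*w^4 - 9*l*w - 14*w^2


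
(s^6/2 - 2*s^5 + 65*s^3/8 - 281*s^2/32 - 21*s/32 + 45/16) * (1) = s^6/2 - 2*s^5 + 65*s^3/8 - 281*s^2/32 - 21*s/32 + 45/16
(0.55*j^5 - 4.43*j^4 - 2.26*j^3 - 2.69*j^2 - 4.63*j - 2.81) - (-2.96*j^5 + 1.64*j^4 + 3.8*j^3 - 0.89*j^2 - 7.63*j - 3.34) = 3.51*j^5 - 6.07*j^4 - 6.06*j^3 - 1.8*j^2 + 3.0*j + 0.53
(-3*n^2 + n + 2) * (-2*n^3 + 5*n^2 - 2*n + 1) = 6*n^5 - 17*n^4 + 7*n^3 + 5*n^2 - 3*n + 2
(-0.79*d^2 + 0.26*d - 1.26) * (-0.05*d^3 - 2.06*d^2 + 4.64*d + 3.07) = 0.0395*d^5 + 1.6144*d^4 - 4.1382*d^3 + 1.3767*d^2 - 5.0482*d - 3.8682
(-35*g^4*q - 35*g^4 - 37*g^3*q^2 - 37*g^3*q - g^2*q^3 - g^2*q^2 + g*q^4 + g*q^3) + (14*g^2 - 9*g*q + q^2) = -35*g^4*q - 35*g^4 - 37*g^3*q^2 - 37*g^3*q - g^2*q^3 - g^2*q^2 + 14*g^2 + g*q^4 + g*q^3 - 9*g*q + q^2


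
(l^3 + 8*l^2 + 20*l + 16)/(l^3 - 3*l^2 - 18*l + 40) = (l^2 + 4*l + 4)/(l^2 - 7*l + 10)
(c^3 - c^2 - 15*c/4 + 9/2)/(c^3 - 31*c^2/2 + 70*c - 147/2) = (c^2 + c/2 - 3)/(c^2 - 14*c + 49)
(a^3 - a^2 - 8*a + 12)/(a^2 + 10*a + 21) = (a^2 - 4*a + 4)/(a + 7)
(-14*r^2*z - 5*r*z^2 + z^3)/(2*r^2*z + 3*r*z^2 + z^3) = (-7*r + z)/(r + z)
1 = 1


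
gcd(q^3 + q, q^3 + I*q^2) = q^2 + I*q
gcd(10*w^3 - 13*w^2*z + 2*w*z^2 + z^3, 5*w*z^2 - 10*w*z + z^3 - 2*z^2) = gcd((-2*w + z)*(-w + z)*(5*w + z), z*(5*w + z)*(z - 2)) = 5*w + z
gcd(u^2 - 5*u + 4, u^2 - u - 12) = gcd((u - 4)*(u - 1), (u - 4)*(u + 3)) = u - 4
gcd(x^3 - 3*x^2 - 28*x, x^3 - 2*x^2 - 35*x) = x^2 - 7*x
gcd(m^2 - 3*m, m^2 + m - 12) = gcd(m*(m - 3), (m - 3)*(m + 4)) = m - 3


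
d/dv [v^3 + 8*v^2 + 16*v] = 3*v^2 + 16*v + 16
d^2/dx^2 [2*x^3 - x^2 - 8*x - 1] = 12*x - 2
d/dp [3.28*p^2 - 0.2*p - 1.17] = 6.56*p - 0.2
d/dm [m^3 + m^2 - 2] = m*(3*m + 2)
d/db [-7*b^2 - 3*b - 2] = -14*b - 3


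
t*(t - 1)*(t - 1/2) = t^3 - 3*t^2/2 + t/2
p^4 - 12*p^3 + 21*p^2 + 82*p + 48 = (p - 8)*(p - 6)*(p + 1)^2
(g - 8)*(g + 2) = g^2 - 6*g - 16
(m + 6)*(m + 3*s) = m^2 + 3*m*s + 6*m + 18*s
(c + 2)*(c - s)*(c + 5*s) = c^3 + 4*c^2*s + 2*c^2 - 5*c*s^2 + 8*c*s - 10*s^2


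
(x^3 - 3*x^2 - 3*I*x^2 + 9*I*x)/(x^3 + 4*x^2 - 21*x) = (x - 3*I)/(x + 7)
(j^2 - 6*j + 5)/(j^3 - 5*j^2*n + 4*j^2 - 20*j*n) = (j^2 - 6*j + 5)/(j*(j^2 - 5*j*n + 4*j - 20*n))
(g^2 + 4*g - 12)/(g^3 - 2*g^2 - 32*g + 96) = (g - 2)/(g^2 - 8*g + 16)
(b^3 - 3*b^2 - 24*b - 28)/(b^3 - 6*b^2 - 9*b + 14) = (b + 2)/(b - 1)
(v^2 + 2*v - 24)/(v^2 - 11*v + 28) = (v + 6)/(v - 7)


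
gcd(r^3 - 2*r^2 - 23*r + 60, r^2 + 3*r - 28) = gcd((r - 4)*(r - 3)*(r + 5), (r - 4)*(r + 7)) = r - 4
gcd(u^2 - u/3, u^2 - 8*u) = u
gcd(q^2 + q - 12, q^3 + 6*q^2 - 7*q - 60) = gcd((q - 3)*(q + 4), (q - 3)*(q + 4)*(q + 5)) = q^2 + q - 12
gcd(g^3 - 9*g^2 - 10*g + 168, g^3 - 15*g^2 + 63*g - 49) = g - 7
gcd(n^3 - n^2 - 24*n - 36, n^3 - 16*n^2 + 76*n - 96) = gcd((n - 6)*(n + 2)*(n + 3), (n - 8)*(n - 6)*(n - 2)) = n - 6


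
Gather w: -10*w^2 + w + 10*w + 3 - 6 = -10*w^2 + 11*w - 3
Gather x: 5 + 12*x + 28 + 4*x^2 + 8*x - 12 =4*x^2 + 20*x + 21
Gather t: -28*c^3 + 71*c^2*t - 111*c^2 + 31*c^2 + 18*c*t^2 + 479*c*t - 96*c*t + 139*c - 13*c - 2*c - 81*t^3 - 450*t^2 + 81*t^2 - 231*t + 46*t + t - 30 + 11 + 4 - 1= -28*c^3 - 80*c^2 + 124*c - 81*t^3 + t^2*(18*c - 369) + t*(71*c^2 + 383*c - 184) - 16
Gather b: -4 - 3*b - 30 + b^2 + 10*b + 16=b^2 + 7*b - 18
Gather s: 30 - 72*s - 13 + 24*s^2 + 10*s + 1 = 24*s^2 - 62*s + 18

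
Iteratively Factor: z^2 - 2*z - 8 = (z - 4)*(z + 2)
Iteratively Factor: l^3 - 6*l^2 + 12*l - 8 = (l - 2)*(l^2 - 4*l + 4) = (l - 2)^2*(l - 2)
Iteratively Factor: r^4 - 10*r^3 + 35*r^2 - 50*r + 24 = (r - 4)*(r^3 - 6*r^2 + 11*r - 6) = (r - 4)*(r - 1)*(r^2 - 5*r + 6) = (r - 4)*(r - 2)*(r - 1)*(r - 3)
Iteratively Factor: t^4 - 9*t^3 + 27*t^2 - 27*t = (t - 3)*(t^3 - 6*t^2 + 9*t) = (t - 3)^2*(t^2 - 3*t) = t*(t - 3)^2*(t - 3)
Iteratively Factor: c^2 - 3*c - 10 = (c + 2)*(c - 5)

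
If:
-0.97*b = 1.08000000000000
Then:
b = -1.11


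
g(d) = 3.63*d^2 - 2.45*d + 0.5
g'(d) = 7.26*d - 2.45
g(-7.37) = 215.73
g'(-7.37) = -55.96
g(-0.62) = 3.41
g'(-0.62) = -6.95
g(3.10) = 27.79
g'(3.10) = 20.06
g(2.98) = 25.43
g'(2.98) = 19.18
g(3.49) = 36.16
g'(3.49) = 22.89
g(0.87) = 1.12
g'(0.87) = 3.87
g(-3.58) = 55.79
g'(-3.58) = -28.44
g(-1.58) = 13.43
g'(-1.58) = -13.92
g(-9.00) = 316.58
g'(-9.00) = -67.79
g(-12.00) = 552.62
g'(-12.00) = -89.57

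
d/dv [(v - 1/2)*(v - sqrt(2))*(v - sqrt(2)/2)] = 3*v^2 - 3*sqrt(2)*v - v + 1 + 3*sqrt(2)/4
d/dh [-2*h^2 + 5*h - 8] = 5 - 4*h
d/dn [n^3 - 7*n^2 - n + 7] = 3*n^2 - 14*n - 1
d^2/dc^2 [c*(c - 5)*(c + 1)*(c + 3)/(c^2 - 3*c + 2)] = 2*(c^6 - 9*c^5 + 33*c^4 - 121*c^3 + 144*c^2 + 78*c - 158)/(c^6 - 9*c^5 + 33*c^4 - 63*c^3 + 66*c^2 - 36*c + 8)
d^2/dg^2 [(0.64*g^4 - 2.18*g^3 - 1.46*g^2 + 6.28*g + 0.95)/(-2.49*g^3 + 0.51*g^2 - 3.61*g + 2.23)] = (-1.4210854715202e-14*g^8 - 1.13686837721616e-13*g^7 + 34.81392*g^6 - 365.447124*g^5 - 10.725936*g^4 + 382.105808*g^3 - 624.623316*g^2 + 86.742876*g - 109.19102)/(15.438249*g^9 - 9.486153*g^8 + 69.09003*g^7 - 69.117354*g^6 + 117.157932*g^5 - 141.950664*g^4 + 108.827362*g^3 - 94.793286*g^2 + 53.856507*g - 11.089567)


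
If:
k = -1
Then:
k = -1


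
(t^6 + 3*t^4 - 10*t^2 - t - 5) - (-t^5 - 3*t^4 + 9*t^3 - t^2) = t^6 + t^5 + 6*t^4 - 9*t^3 - 9*t^2 - t - 5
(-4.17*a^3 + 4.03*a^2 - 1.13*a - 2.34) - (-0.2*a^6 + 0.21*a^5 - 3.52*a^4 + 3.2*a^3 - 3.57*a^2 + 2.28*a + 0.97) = 0.2*a^6 - 0.21*a^5 + 3.52*a^4 - 7.37*a^3 + 7.6*a^2 - 3.41*a - 3.31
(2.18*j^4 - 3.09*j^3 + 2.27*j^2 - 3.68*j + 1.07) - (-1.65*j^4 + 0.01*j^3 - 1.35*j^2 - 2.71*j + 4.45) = 3.83*j^4 - 3.1*j^3 + 3.62*j^2 - 0.97*j - 3.38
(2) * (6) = 12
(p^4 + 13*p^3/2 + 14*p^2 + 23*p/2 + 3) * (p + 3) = p^5 + 19*p^4/2 + 67*p^3/2 + 107*p^2/2 + 75*p/2 + 9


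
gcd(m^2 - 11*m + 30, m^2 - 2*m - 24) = m - 6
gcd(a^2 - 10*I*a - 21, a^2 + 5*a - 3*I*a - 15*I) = a - 3*I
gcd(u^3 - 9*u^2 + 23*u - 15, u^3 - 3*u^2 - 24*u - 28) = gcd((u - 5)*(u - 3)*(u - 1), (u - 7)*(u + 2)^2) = 1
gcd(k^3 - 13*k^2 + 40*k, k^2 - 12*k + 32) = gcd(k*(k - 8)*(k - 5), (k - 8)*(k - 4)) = k - 8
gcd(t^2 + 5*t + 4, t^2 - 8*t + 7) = 1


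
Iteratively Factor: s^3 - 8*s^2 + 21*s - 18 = (s - 3)*(s^2 - 5*s + 6) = (s - 3)*(s - 2)*(s - 3)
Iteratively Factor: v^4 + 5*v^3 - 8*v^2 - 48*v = (v + 4)*(v^3 + v^2 - 12*v) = (v + 4)^2*(v^2 - 3*v) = (v - 3)*(v + 4)^2*(v)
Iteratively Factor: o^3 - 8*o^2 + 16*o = (o - 4)*(o^2 - 4*o) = o*(o - 4)*(o - 4)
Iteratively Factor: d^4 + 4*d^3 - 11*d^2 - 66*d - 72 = (d + 3)*(d^3 + d^2 - 14*d - 24) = (d + 3)^2*(d^2 - 2*d - 8) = (d - 4)*(d + 3)^2*(d + 2)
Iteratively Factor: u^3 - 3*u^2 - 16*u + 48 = (u - 4)*(u^2 + u - 12) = (u - 4)*(u + 4)*(u - 3)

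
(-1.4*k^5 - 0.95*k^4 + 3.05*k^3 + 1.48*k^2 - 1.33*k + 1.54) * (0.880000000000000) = -1.232*k^5 - 0.836*k^4 + 2.684*k^3 + 1.3024*k^2 - 1.1704*k + 1.3552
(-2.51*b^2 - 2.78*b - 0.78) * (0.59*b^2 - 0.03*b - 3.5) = -1.4809*b^4 - 1.5649*b^3 + 8.4082*b^2 + 9.7534*b + 2.73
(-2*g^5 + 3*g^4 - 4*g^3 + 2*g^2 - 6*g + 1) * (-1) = 2*g^5 - 3*g^4 + 4*g^3 - 2*g^2 + 6*g - 1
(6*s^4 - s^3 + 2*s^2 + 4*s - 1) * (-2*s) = -12*s^5 + 2*s^4 - 4*s^3 - 8*s^2 + 2*s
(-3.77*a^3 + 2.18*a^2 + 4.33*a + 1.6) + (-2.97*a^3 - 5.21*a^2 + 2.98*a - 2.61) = -6.74*a^3 - 3.03*a^2 + 7.31*a - 1.01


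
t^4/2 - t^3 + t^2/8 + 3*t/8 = t*(t/2 + 1/4)*(t - 3/2)*(t - 1)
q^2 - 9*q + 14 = (q - 7)*(q - 2)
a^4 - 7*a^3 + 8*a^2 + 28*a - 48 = (a - 4)*(a - 3)*(a - 2)*(a + 2)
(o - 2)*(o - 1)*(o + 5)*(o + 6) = o^4 + 8*o^3 - o^2 - 68*o + 60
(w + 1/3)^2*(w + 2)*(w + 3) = w^4 + 17*w^3/3 + 85*w^2/9 + 41*w/9 + 2/3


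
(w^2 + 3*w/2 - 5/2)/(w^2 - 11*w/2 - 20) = (w - 1)/(w - 8)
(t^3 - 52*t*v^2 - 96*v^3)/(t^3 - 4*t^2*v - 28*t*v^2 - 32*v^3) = (t + 6*v)/(t + 2*v)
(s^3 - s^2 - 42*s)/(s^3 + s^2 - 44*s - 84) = s/(s + 2)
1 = 1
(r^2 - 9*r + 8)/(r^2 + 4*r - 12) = (r^2 - 9*r + 8)/(r^2 + 4*r - 12)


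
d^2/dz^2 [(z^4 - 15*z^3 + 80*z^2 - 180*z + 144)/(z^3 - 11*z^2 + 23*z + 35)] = 2*(13*z^6 - 369*z^5 + 4866*z^4 - 36942*z^3 + 163533*z^2 - 387441*z + 374516)/(z^9 - 33*z^8 + 432*z^7 - 2744*z^6 + 7626*z^5 + 78*z^4 - 37288*z^3 + 15120*z^2 + 84525*z + 42875)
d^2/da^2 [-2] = 0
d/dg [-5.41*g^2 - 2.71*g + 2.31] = -10.82*g - 2.71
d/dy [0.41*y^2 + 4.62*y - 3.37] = 0.82*y + 4.62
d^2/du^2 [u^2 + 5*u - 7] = 2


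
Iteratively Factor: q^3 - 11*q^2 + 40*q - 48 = (q - 3)*(q^2 - 8*q + 16) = (q - 4)*(q - 3)*(q - 4)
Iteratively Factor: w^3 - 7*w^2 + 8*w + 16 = (w + 1)*(w^2 - 8*w + 16) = (w - 4)*(w + 1)*(w - 4)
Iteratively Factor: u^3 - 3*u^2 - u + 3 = (u - 3)*(u^2 - 1) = (u - 3)*(u + 1)*(u - 1)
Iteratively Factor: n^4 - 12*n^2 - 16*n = (n + 2)*(n^3 - 2*n^2 - 8*n) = (n + 2)^2*(n^2 - 4*n) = (n - 4)*(n + 2)^2*(n)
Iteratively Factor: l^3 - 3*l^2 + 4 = (l - 2)*(l^2 - l - 2) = (l - 2)*(l + 1)*(l - 2)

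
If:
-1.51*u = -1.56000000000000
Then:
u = 1.03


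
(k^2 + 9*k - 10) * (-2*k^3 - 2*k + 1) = -2*k^5 - 18*k^4 + 18*k^3 - 17*k^2 + 29*k - 10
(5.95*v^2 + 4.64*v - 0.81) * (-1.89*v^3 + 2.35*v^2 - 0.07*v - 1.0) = -11.2455*v^5 + 5.2129*v^4 + 12.0184*v^3 - 8.1783*v^2 - 4.5833*v + 0.81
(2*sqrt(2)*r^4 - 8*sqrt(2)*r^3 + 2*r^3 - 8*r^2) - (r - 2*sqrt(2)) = 2*sqrt(2)*r^4 - 8*sqrt(2)*r^3 + 2*r^3 - 8*r^2 - r + 2*sqrt(2)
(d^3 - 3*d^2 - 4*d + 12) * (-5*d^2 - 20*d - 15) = -5*d^5 - 5*d^4 + 65*d^3 + 65*d^2 - 180*d - 180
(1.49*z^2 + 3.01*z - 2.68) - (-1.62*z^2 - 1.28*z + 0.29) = 3.11*z^2 + 4.29*z - 2.97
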